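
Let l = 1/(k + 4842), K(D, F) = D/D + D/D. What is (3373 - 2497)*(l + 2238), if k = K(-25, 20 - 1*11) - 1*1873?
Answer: 5824610724/2971 ≈ 1.9605e+6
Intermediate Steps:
K(D, F) = 2 (K(D, F) = 1 + 1 = 2)
k = -1871 (k = 2 - 1*1873 = 2 - 1873 = -1871)
l = 1/2971 (l = 1/(-1871 + 4842) = 1/2971 ≈ 0.00033659)
(3373 - 2497)*(l + 2238) = (3373 - 2497)*(1/2971 + 2238) = 876*(6649099/2971) = 5824610724/2971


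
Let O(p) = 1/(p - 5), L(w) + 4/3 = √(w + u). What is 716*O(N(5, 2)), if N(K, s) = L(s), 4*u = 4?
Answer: -20406/167 - 3222*√3/167 ≈ -155.61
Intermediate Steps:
u = 1 (u = (¼)*4 = 1)
L(w) = -4/3 + √(1 + w) (L(w) = -4/3 + √(w + 1) = -4/3 + √(1 + w))
N(K, s) = -4/3 + √(1 + s)
O(p) = 1/(-5 + p)
716*O(N(5, 2)) = 716/(-5 + (-4/3 + √(1 + 2))) = 716/(-5 + (-4/3 + √3)) = 716/(-19/3 + √3)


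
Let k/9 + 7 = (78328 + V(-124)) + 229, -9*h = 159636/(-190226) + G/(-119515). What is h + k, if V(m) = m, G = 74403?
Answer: 24070561711486493/34102290585 ≈ 7.0583e+5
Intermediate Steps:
h = 5538713603/34102290585 (h = -(159636/(-190226) + 74403/(-119515))/9 = -(159636*(-1/190226) + 74403*(-1/119515))/9 = -(-79818/95113 - 74403/119515)/9 = -⅑*(-16616140809/11367430195) = 5538713603/34102290585 ≈ 0.16241)
k = 705834 (k = -63 + 9*((78328 - 124) + 229) = -63 + 9*(78204 + 229) = -63 + 9*78433 = -63 + 705897 = 705834)
h + k = 5538713603/34102290585 + 705834 = 24070561711486493/34102290585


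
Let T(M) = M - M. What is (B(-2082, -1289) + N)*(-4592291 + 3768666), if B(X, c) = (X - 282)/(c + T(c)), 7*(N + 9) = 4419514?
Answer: -4691935384555375/9023 ≈ -5.2000e+11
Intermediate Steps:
N = 4419451/7 (N = -9 + (⅐)*4419514 = -9 + 4419514/7 = 4419451/7 ≈ 6.3135e+5)
T(M) = 0
B(X, c) = (-282 + X)/c (B(X, c) = (X - 282)/(c + 0) = (-282 + X)/c)
(B(-2082, -1289) + N)*(-4592291 + 3768666) = ((-282 - 2082)/(-1289) + 4419451/7)*(-4592291 + 3768666) = (-1/1289*(-2364) + 4419451/7)*(-823625) = (2364/1289 + 4419451/7)*(-823625) = (5696688887/9023)*(-823625) = -4691935384555375/9023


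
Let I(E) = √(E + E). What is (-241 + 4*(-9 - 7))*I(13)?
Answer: -305*√26 ≈ -1555.2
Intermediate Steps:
I(E) = √2*√E (I(E) = √(2*E) = √2*√E)
(-241 + 4*(-9 - 7))*I(13) = (-241 + 4*(-9 - 7))*(√2*√13) = (-241 + 4*(-16))*√26 = (-241 - 64)*√26 = -305*√26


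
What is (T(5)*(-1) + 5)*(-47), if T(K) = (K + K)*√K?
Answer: -235 + 470*√5 ≈ 815.95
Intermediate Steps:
T(K) = 2*K^(3/2) (T(K) = (2*K)*√K = 2*K^(3/2))
(T(5)*(-1) + 5)*(-47) = ((2*5^(3/2))*(-1) + 5)*(-47) = ((2*(5*√5))*(-1) + 5)*(-47) = ((10*√5)*(-1) + 5)*(-47) = (-10*√5 + 5)*(-47) = (5 - 10*√5)*(-47) = -235 + 470*√5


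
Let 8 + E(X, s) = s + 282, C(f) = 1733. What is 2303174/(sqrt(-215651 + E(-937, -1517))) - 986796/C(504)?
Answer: -986796/1733 - 1151587*I*sqrt(216894)/108447 ≈ -569.42 - 4945.4*I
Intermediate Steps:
E(X, s) = 274 + s (E(X, s) = -8 + (s + 282) = -8 + (282 + s) = 274 + s)
2303174/(sqrt(-215651 + E(-937, -1517))) - 986796/C(504) = 2303174/(sqrt(-215651 + (274 - 1517))) - 986796/1733 = 2303174/(sqrt(-215651 - 1243)) - 986796*1/1733 = 2303174/(sqrt(-216894)) - 986796/1733 = 2303174/((I*sqrt(216894))) - 986796/1733 = 2303174*(-I*sqrt(216894)/216894) - 986796/1733 = -1151587*I*sqrt(216894)/108447 - 986796/1733 = -986796/1733 - 1151587*I*sqrt(216894)/108447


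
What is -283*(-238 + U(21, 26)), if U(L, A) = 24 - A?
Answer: 67920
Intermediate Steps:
-283*(-238 + U(21, 26)) = -283*(-238 + (24 - 1*26)) = -283*(-238 + (24 - 26)) = -283*(-238 - 2) = -283*(-240) = 67920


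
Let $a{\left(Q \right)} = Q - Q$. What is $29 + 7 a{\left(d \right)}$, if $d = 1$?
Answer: $29$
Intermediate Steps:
$a{\left(Q \right)} = 0$
$29 + 7 a{\left(d \right)} = 29 + 7 \cdot 0 = 29 + 0 = 29$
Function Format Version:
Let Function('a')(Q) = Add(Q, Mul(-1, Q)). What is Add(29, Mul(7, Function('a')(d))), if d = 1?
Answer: 29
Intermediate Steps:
Function('a')(Q) = 0
Add(29, Mul(7, Function('a')(d))) = Add(29, Mul(7, 0)) = Add(29, 0) = 29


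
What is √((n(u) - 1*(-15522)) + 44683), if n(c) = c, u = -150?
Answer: √60055 ≈ 245.06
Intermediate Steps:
√((n(u) - 1*(-15522)) + 44683) = √((-150 - 1*(-15522)) + 44683) = √((-150 + 15522) + 44683) = √(15372 + 44683) = √60055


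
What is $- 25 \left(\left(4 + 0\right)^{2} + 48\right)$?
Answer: $-1600$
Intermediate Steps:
$- 25 \left(\left(4 + 0\right)^{2} + 48\right) = - 25 \left(4^{2} + 48\right) = - 25 \left(16 + 48\right) = \left(-25\right) 64 = -1600$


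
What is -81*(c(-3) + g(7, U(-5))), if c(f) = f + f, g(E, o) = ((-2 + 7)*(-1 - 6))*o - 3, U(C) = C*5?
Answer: -70146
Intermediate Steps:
U(C) = 5*C
g(E, o) = -3 - 35*o (g(E, o) = (5*(-7))*o - 3 = -35*o - 3 = -3 - 35*o)
c(f) = 2*f
-81*(c(-3) + g(7, U(-5))) = -81*(2*(-3) + (-3 - 175*(-5))) = -81*(-6 + (-3 - 35*(-25))) = -81*(-6 + (-3 + 875)) = -81*(-6 + 872) = -81*866 = -70146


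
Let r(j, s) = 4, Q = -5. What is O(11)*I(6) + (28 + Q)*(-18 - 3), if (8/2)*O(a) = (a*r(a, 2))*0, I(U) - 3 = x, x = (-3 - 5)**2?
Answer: -483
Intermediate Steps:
x = 64 (x = (-8)**2 = 64)
I(U) = 67 (I(U) = 3 + 64 = 67)
O(a) = 0 (O(a) = ((a*4)*0)/4 = ((4*a)*0)/4 = (1/4)*0 = 0)
O(11)*I(6) + (28 + Q)*(-18 - 3) = 0*67 + (28 - 5)*(-18 - 3) = 0 + 23*(-21) = 0 - 483 = -483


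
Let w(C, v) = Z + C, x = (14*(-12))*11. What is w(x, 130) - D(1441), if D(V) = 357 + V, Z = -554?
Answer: -4200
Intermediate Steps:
x = -1848 (x = -168*11 = -1848)
w(C, v) = -554 + C
w(x, 130) - D(1441) = (-554 - 1848) - (357 + 1441) = -2402 - 1*1798 = -2402 - 1798 = -4200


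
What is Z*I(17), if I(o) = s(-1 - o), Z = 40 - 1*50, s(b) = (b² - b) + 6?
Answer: -3480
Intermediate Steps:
s(b) = 6 + b² - b
Z = -10 (Z = 40 - 50 = -10)
I(o) = 7 + o + (-1 - o)² (I(o) = 6 + (-1 - o)² - (-1 - o) = 6 + (-1 - o)² + (1 + o) = 7 + o + (-1 - o)²)
Z*I(17) = -10*(7 + 17 + (1 + 17)²) = -10*(7 + 17 + 18²) = -10*(7 + 17 + 324) = -10*348 = -3480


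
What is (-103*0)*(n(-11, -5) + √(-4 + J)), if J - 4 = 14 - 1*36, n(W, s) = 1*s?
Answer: 0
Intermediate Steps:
n(W, s) = s
J = -18 (J = 4 + (14 - 1*36) = 4 + (14 - 36) = 4 - 22 = -18)
(-103*0)*(n(-11, -5) + √(-4 + J)) = (-103*0)*(-5 + √(-4 - 18)) = 0*(-5 + √(-22)) = 0*(-5 + I*√22) = 0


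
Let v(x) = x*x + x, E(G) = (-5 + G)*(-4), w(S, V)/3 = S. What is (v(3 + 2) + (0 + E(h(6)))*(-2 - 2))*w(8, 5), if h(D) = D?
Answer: 1104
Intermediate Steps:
w(S, V) = 3*S
E(G) = 20 - 4*G
v(x) = x + x² (v(x) = x² + x = x + x²)
(v(3 + 2) + (0 + E(h(6)))*(-2 - 2))*w(8, 5) = ((3 + 2)*(1 + (3 + 2)) + (0 + (20 - 4*6))*(-2 - 2))*(3*8) = (5*(1 + 5) + (0 + (20 - 24))*(-4))*24 = (5*6 + (0 - 4)*(-4))*24 = (30 - 4*(-4))*24 = (30 + 16)*24 = 46*24 = 1104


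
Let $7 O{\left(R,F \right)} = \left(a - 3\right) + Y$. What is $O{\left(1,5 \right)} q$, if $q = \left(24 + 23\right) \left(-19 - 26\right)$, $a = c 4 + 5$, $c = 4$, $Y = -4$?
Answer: $-4230$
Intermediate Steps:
$a = 21$ ($a = 4 \cdot 4 + 5 = 16 + 5 = 21$)
$q = -2115$ ($q = 47 \left(-45\right) = -2115$)
$O{\left(R,F \right)} = 2$ ($O{\left(R,F \right)} = \frac{\left(21 - 3\right) - 4}{7} = \frac{18 - 4}{7} = \frac{1}{7} \cdot 14 = 2$)
$O{\left(1,5 \right)} q = 2 \left(-2115\right) = -4230$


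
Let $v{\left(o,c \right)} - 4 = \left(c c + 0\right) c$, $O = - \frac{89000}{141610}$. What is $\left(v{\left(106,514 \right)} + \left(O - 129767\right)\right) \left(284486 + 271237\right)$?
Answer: $\frac{152520567676655949}{2023} \approx 7.5393 \cdot 10^{13}$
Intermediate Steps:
$O = - \frac{8900}{14161}$ ($O = \left(-89000\right) \frac{1}{141610} = - \frac{8900}{14161} \approx -0.62849$)
$v{\left(o,c \right)} = 4 + c^{3}$ ($v{\left(o,c \right)} = 4 + \left(c c + 0\right) c = 4 + \left(c^{2} + 0\right) c = 4 + c^{2} c = 4 + c^{3}$)
$\left(v{\left(106,514 \right)} + \left(O - 129767\right)\right) \left(284486 + 271237\right) = \left(\left(4 + 514^{3}\right) - \frac{1837639387}{14161}\right) \left(284486 + 271237\right) = \left(\left(4 + 135796744\right) - \frac{1837639387}{14161}\right) 555723 = \left(135796748 - \frac{1837639387}{14161}\right) 555723 = \frac{1921180109041}{14161} \cdot 555723 = \frac{152520567676655949}{2023}$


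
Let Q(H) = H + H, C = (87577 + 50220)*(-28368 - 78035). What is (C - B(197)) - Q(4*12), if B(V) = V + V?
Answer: -14662014681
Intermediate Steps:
C = -14662014191 (C = 137797*(-106403) = -14662014191)
Q(H) = 2*H
B(V) = 2*V
(C - B(197)) - Q(4*12) = (-14662014191 - 2*197) - 2*4*12 = (-14662014191 - 1*394) - 2*48 = (-14662014191 - 394) - 1*96 = -14662014585 - 96 = -14662014681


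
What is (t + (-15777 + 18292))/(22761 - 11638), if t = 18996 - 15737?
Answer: 5774/11123 ≈ 0.51910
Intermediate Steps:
t = 3259
(t + (-15777 + 18292))/(22761 - 11638) = (3259 + (-15777 + 18292))/(22761 - 11638) = (3259 + 2515)/11123 = 5774*(1/11123) = 5774/11123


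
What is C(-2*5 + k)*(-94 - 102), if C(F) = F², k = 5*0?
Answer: -19600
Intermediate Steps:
k = 0
C(-2*5 + k)*(-94 - 102) = (-2*5 + 0)²*(-94 - 102) = (-10 + 0)²*(-196) = (-10)²*(-196) = 100*(-196) = -19600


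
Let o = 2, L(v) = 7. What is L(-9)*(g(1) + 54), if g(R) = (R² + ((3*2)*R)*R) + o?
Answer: 441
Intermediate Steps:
g(R) = 2 + 7*R² (g(R) = (R² + ((3*2)*R)*R) + 2 = (R² + (6*R)*R) + 2 = (R² + 6*R²) + 2 = 7*R² + 2 = 2 + 7*R²)
L(-9)*(g(1) + 54) = 7*((2 + 7*1²) + 54) = 7*((2 + 7*1) + 54) = 7*((2 + 7) + 54) = 7*(9 + 54) = 7*63 = 441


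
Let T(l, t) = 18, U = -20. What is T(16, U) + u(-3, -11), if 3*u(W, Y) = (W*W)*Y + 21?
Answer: -8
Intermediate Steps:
u(W, Y) = 7 + Y*W**2/3 (u(W, Y) = ((W*W)*Y + 21)/3 = (W**2*Y + 21)/3 = (Y*W**2 + 21)/3 = (21 + Y*W**2)/3 = 7 + Y*W**2/3)
T(16, U) + u(-3, -11) = 18 + (7 + (1/3)*(-11)*(-3)**2) = 18 + (7 + (1/3)*(-11)*9) = 18 + (7 - 33) = 18 - 26 = -8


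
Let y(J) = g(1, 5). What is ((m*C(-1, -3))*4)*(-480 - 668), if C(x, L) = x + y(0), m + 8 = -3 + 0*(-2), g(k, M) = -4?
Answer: -252560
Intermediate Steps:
m = -11 (m = -8 + (-3 + 0*(-2)) = -8 + (-3 + 0) = -8 - 3 = -11)
y(J) = -4
C(x, L) = -4 + x (C(x, L) = x - 4 = -4 + x)
((m*C(-1, -3))*4)*(-480 - 668) = (-11*(-4 - 1)*4)*(-480 - 668) = (-11*(-5)*4)*(-1148) = (55*4)*(-1148) = 220*(-1148) = -252560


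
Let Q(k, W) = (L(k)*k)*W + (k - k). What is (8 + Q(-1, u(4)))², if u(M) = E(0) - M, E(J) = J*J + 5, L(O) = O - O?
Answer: 64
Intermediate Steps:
L(O) = 0
E(J) = 5 + J² (E(J) = J² + 5 = 5 + J²)
u(M) = 5 - M (u(M) = (5 + 0²) - M = (5 + 0) - M = 5 - M)
Q(k, W) = 0 (Q(k, W) = (0*k)*W + (k - k) = 0*W + 0 = 0 + 0 = 0)
(8 + Q(-1, u(4)))² = (8 + 0)² = 8² = 64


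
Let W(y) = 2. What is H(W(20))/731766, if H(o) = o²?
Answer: 2/365883 ≈ 5.4662e-6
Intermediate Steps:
H(W(20))/731766 = 2²/731766 = 4*(1/731766) = 2/365883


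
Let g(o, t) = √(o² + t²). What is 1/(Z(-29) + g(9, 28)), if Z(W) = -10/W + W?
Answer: 24099/36904 + 841*√865/36904 ≈ 1.3233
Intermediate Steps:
Z(W) = W - 10/W
1/(Z(-29) + g(9, 28)) = 1/((-29 - 10/(-29)) + √(9² + 28²)) = 1/((-29 - 10*(-1/29)) + √(81 + 784)) = 1/((-29 + 10/29) + √865) = 1/(-831/29 + √865)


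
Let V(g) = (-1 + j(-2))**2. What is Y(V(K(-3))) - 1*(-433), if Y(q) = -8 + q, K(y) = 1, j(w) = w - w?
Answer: 426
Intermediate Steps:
j(w) = 0
V(g) = 1 (V(g) = (-1 + 0)**2 = (-1)**2 = 1)
Y(V(K(-3))) - 1*(-433) = (-8 + 1) - 1*(-433) = -7 + 433 = 426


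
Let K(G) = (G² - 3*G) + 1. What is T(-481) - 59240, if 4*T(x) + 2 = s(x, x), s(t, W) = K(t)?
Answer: -4157/4 ≈ -1039.3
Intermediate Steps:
K(G) = 1 + G² - 3*G
s(t, W) = 1 + t² - 3*t
T(x) = -¼ - 3*x/4 + x²/4 (T(x) = -½ + (1 + x² - 3*x)/4 = -½ + (¼ - 3*x/4 + x²/4) = -¼ - 3*x/4 + x²/4)
T(-481) - 59240 = (-¼ - ¾*(-481) + (¼)*(-481)²) - 59240 = (-¼ + 1443/4 + (¼)*231361) - 59240 = (-¼ + 1443/4 + 231361/4) - 59240 = 232803/4 - 59240 = -4157/4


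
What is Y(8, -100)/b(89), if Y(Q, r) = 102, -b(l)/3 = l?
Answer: -34/89 ≈ -0.38202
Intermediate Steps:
b(l) = -3*l
Y(8, -100)/b(89) = 102/((-3*89)) = 102/(-267) = 102*(-1/267) = -34/89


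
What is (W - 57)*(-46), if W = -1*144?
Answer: 9246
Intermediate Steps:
W = -144
(W - 57)*(-46) = (-144 - 57)*(-46) = -201*(-46) = 9246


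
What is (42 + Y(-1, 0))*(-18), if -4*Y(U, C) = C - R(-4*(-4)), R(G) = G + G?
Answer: -900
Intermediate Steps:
R(G) = 2*G
Y(U, C) = 8 - C/4 (Y(U, C) = -(C - 2*(-4*(-4)))/4 = -(C - 2*16)/4 = -(C - 1*32)/4 = -(C - 32)/4 = -(-32 + C)/4 = 8 - C/4)
(42 + Y(-1, 0))*(-18) = (42 + (8 - 1/4*0))*(-18) = (42 + (8 + 0))*(-18) = (42 + 8)*(-18) = 50*(-18) = -900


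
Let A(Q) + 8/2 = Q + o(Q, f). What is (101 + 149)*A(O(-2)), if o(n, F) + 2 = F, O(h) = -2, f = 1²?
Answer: -1750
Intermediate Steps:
f = 1
o(n, F) = -2 + F
A(Q) = -5 + Q (A(Q) = -4 + (Q + (-2 + 1)) = -4 + (Q - 1) = -4 + (-1 + Q) = -5 + Q)
(101 + 149)*A(O(-2)) = (101 + 149)*(-5 - 2) = 250*(-7) = -1750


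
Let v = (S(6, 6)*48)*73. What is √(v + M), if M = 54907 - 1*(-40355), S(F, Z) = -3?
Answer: 5*√3390 ≈ 291.12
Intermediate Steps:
M = 95262 (M = 54907 + 40355 = 95262)
v = -10512 (v = -3*48*73 = -144*73 = -10512)
√(v + M) = √(-10512 + 95262) = √84750 = 5*√3390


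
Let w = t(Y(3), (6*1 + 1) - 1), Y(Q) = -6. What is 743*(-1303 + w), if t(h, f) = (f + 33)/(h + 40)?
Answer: -32887409/34 ≈ -9.6728e+5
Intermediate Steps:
t(h, f) = (33 + f)/(40 + h)
w = 39/34 (w = (33 + ((6*1 + 1) - 1))/(40 - 6) = (33 + ((6 + 1) - 1))/34 = (33 + (7 - 1))/34 = (33 + 6)/34 = (1/34)*39 = 39/34 ≈ 1.1471)
743*(-1303 + w) = 743*(-1303 + 39/34) = 743*(-44263/34) = -32887409/34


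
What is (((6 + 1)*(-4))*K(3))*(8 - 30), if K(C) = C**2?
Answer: 5544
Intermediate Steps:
(((6 + 1)*(-4))*K(3))*(8 - 30) = (((6 + 1)*(-4))*3**2)*(8 - 30) = ((7*(-4))*9)*(-22) = -28*9*(-22) = -252*(-22) = 5544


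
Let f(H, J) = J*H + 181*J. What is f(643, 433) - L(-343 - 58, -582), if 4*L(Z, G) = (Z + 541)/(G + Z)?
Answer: 350726571/983 ≈ 3.5679e+5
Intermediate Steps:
L(Z, G) = (541 + Z)/(4*(G + Z)) (L(Z, G) = ((Z + 541)/(G + Z))/4 = ((541 + Z)/(G + Z))/4 = (541 + Z)/(4*(G + Z)))
f(H, J) = 181*J + H*J (f(H, J) = H*J + 181*J = 181*J + H*J)
f(643, 433) - L(-343 - 58, -582) = 433*(181 + 643) - (541 + (-343 - 58))/(4*(-582 + (-343 - 58))) = 433*824 - (541 - 401)/(4*(-582 - 401)) = 356792 - 140/(4*(-983)) = 356792 - (-1)*140/(4*983) = 356792 - 1*(-35/983) = 356792 + 35/983 = 350726571/983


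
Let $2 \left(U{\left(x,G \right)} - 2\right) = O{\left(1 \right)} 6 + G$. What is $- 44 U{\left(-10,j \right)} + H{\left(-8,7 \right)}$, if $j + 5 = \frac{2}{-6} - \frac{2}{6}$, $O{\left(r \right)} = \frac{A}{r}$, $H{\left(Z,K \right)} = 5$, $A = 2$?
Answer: $- \frac{667}{3} \approx -222.33$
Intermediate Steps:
$O{\left(r \right)} = \frac{2}{r}$
$j = - \frac{17}{3}$ ($j = -5 + \left(\frac{2}{-6} - \frac{2}{6}\right) = -5 + \left(2 \left(- \frac{1}{6}\right) - \frac{1}{3}\right) = -5 - \frac{2}{3} = - \frac{17}{3} \approx -5.6667$)
$U{\left(x,G \right)} = 8 + \frac{G}{2}$ ($U{\left(x,G \right)} = 2 + \frac{\frac{2}{1} \cdot 6 + G}{2} = 2 + \frac{2 \cdot 1 \cdot 6 + G}{2} = 2 + \frac{2 \cdot 6 + G}{2} = 2 + \frac{12 + G}{2} = 2 + \left(6 + \frac{G}{2}\right) = 8 + \frac{G}{2}$)
$- 44 U{\left(-10,j \right)} + H{\left(-8,7 \right)} = - 44 \left(8 + \frac{1}{2} \left(- \frac{17}{3}\right)\right) + 5 = - 44 \left(8 - \frac{17}{6}\right) + 5 = \left(-44\right) \frac{31}{6} + 5 = - \frac{682}{3} + 5 = - \frac{667}{3}$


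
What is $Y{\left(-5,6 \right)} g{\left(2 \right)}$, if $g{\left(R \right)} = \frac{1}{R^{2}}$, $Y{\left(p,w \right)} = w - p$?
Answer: $\frac{11}{4} \approx 2.75$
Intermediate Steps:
$g{\left(R \right)} = \frac{1}{R^{2}}$
$Y{\left(-5,6 \right)} g{\left(2 \right)} = \frac{6 - -5}{4} = \left(6 + 5\right) \frac{1}{4} = 11 \cdot \frac{1}{4} = \frac{11}{4}$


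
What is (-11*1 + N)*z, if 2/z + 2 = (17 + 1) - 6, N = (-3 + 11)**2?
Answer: 53/5 ≈ 10.600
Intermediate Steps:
N = 64 (N = 8**2 = 64)
z = 1/5 (z = 2/(-2 + ((17 + 1) - 6)) = 2/(-2 + (18 - 6)) = 2/(-2 + 12) = 2/10 = 2*(1/10) = 1/5 ≈ 0.20000)
(-11*1 + N)*z = (-11*1 + 64)*(1/5) = (-11 + 64)*(1/5) = 53*(1/5) = 53/5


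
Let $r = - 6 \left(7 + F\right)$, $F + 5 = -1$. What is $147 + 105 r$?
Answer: $-483$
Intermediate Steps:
$F = -6$ ($F = -5 - 1 = -6$)
$r = -6$ ($r = - 6 \left(7 - 6\right) = \left(-6\right) 1 = -6$)
$147 + 105 r = 147 + 105 \left(-6\right) = 147 - 630 = -483$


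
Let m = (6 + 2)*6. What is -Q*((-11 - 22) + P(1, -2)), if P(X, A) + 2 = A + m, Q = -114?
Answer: 1254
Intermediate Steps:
m = 48 (m = 8*6 = 48)
P(X, A) = 46 + A (P(X, A) = -2 + (A + 48) = -2 + (48 + A) = 46 + A)
-Q*((-11 - 22) + P(1, -2)) = -(-114)*((-11 - 22) + (46 - 2)) = -(-114)*(-33 + 44) = -(-114)*11 = -1*(-1254) = 1254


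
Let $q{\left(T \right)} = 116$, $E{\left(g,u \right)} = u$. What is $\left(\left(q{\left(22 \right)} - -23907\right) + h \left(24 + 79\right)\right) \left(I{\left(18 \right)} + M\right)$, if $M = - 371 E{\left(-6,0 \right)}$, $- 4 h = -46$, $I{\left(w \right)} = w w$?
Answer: $8167230$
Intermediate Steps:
$I{\left(w \right)} = w^{2}$
$h = \frac{23}{2}$ ($h = \left(- \frac{1}{4}\right) \left(-46\right) = \frac{23}{2} \approx 11.5$)
$M = 0$ ($M = \left(-371\right) 0 = 0$)
$\left(\left(q{\left(22 \right)} - -23907\right) + h \left(24 + 79\right)\right) \left(I{\left(18 \right)} + M\right) = \left(\left(116 - -23907\right) + \frac{23 \left(24 + 79\right)}{2}\right) \left(18^{2} + 0\right) = \left(\left(116 + 23907\right) + \frac{23}{2} \cdot 103\right) \left(324 + 0\right) = \left(24023 + \frac{2369}{2}\right) 324 = \frac{50415}{2} \cdot 324 = 8167230$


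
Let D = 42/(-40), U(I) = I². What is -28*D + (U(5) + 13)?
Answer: 337/5 ≈ 67.400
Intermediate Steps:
D = -21/20 (D = 42*(-1/40) = -21/20 ≈ -1.0500)
-28*D + (U(5) + 13) = -28*(-21/20) + (5² + 13) = 147/5 + (25 + 13) = 147/5 + 38 = 337/5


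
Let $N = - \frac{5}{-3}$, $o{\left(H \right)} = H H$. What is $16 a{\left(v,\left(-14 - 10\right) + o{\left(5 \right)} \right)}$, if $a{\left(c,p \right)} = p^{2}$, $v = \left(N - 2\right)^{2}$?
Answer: $16$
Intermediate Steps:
$o{\left(H \right)} = H^{2}$
$N = \frac{5}{3}$ ($N = \left(-5\right) \left(- \frac{1}{3}\right) = \frac{5}{3} \approx 1.6667$)
$v = \frac{1}{9}$ ($v = \left(\frac{5}{3} - 2\right)^{2} = \left(- \frac{1}{3}\right)^{2} = \frac{1}{9} \approx 0.11111$)
$16 a{\left(v,\left(-14 - 10\right) + o{\left(5 \right)} \right)} = 16 \left(\left(-14 - 10\right) + 5^{2}\right)^{2} = 16 \left(-24 + 25\right)^{2} = 16 \cdot 1^{2} = 16 \cdot 1 = 16$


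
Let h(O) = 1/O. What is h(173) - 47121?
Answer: -8151932/173 ≈ -47121.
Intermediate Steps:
h(173) - 47121 = 1/173 - 47121 = -8151932/173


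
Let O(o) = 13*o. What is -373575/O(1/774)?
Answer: -289147050/13 ≈ -2.2242e+7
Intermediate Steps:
-373575/O(1/774) = -373575/(13/774) = -373575/(13*(1/774)) = -373575/13/774 = -373575*774/13 = -289147050/13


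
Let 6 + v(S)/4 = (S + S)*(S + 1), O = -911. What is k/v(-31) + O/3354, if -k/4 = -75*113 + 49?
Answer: 4428635/1036386 ≈ 4.2732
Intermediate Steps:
k = 33704 (k = -4*(-75*113 + 49) = -4*(-8475 + 49) = -4*(-8426) = 33704)
v(S) = -24 + 8*S*(1 + S) (v(S) = -24 + 4*((S + S)*(S + 1)) = -24 + 4*((2*S)*(1 + S)) = -24 + 4*(2*S*(1 + S)) = -24 + 8*S*(1 + S))
k/v(-31) + O/3354 = 33704/(-24 + 8*(-31) + 8*(-31)²) - 911/3354 = 33704/(-24 - 248 + 8*961) - 911*1/3354 = 33704/(-24 - 248 + 7688) - 911/3354 = 33704/7416 - 911/3354 = 33704*(1/7416) - 911/3354 = 4213/927 - 911/3354 = 4428635/1036386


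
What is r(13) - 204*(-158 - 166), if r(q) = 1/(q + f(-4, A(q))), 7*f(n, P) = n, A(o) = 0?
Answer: 5750359/87 ≈ 66096.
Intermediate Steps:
f(n, P) = n/7
r(q) = 1/(-4/7 + q) (r(q) = 1/(q + (⅐)*(-4)) = 1/(q - 4/7) = 1/(-4/7 + q))
r(13) - 204*(-158 - 166) = 7/(-4 + 7*13) - 204*(-158 - 166) = 7/(-4 + 91) - 204*(-324) = 7/87 + 66096 = 5750359/87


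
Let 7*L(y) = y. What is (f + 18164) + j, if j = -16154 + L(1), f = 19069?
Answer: 147554/7 ≈ 21079.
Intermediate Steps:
L(y) = y/7
j = -113077/7 (j = -16154 + (⅐)*1 = -16154 + ⅐ = -113077/7 ≈ -16154.)
(f + 18164) + j = (19069 + 18164) - 113077/7 = 37233 - 113077/7 = 147554/7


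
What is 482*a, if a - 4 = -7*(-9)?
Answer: 32294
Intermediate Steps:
a = 67 (a = 4 - 7*(-9) = 4 + 63 = 67)
482*a = 482*67 = 32294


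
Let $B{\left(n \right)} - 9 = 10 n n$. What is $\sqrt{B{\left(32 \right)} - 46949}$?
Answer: $10 i \sqrt{367} \approx 191.57 i$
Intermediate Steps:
$B{\left(n \right)} = 9 + 10 n^{2}$ ($B{\left(n \right)} = 9 + 10 n n = 9 + 10 n^{2}$)
$\sqrt{B{\left(32 \right)} - 46949} = \sqrt{\left(9 + 10 \cdot 32^{2}\right) - 46949} = \sqrt{\left(9 + 10 \cdot 1024\right) - 46949} = \sqrt{\left(9 + 10240\right) - 46949} = \sqrt{10249 - 46949} = \sqrt{-36700} = 10 i \sqrt{367}$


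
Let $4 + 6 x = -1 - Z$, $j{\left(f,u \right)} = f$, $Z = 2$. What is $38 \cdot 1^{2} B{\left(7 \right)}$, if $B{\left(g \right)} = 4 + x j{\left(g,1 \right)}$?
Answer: $- \frac{475}{3} \approx -158.33$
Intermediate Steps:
$x = - \frac{7}{6}$ ($x = - \frac{2}{3} + \frac{-1 - 2}{6} = - \frac{2}{3} + \frac{1}{6} \left(-3\right) = - \frac{2}{3} - \frac{1}{2} = - \frac{7}{6} \approx -1.1667$)
$B{\left(g \right)} = 4 - \frac{7 g}{6}$
$38 \cdot 1^{2} B{\left(7 \right)} = 38 \cdot 1^{2} \left(4 - \frac{49}{6}\right) = 38 \cdot 1 \left(4 - \frac{49}{6}\right) = 38 \left(- \frac{25}{6}\right) = - \frac{475}{3}$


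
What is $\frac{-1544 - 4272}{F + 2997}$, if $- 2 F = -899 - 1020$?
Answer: $- \frac{11632}{7913} \approx -1.47$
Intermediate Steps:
$F = \frac{1919}{2}$ ($F = - \frac{-899 - 1020}{2} = \left(- \frac{1}{2}\right) \left(-1919\right) = \frac{1919}{2} \approx 959.5$)
$\frac{-1544 - 4272}{F + 2997} = \frac{-1544 - 4272}{\frac{1919}{2} + 2997} = - \frac{5816}{\frac{7913}{2}} = \left(-5816\right) \frac{2}{7913} = - \frac{11632}{7913}$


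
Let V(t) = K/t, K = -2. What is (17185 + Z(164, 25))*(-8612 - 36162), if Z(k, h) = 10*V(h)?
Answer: -3847026854/5 ≈ -7.6940e+8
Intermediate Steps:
V(t) = -2/t
Z(k, h) = -20/h (Z(k, h) = 10*(-2/h) = -20/h)
(17185 + Z(164, 25))*(-8612 - 36162) = (17185 - 20/25)*(-8612 - 36162) = (17185 - 20*1/25)*(-44774) = (17185 - 4/5)*(-44774) = (85921/5)*(-44774) = -3847026854/5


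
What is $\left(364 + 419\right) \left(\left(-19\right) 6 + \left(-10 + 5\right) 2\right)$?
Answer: $-97092$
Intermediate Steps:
$\left(364 + 419\right) \left(\left(-19\right) 6 + \left(-10 + 5\right) 2\right) = 783 \left(-114 - 10\right) = 783 \left(-124\right) = -97092$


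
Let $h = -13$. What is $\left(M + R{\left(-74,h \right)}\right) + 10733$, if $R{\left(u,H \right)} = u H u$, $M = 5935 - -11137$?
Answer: $-43383$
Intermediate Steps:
$M = 17072$ ($M = 5935 + 11137 = 17072$)
$R{\left(u,H \right)} = H u^{2}$ ($R{\left(u,H \right)} = H u u = H u^{2}$)
$\left(M + R{\left(-74,h \right)}\right) + 10733 = \left(17072 - 13 \left(-74\right)^{2}\right) + 10733 = \left(17072 - 71188\right) + 10733 = -54116 + 10733 = -43383$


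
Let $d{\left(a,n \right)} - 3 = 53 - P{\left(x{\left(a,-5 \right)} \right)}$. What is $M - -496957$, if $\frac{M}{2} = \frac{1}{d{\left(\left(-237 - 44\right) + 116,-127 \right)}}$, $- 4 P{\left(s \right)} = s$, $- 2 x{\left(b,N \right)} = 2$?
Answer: $\frac{110821419}{223} \approx 4.9696 \cdot 10^{5}$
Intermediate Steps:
$x{\left(b,N \right)} = -1$ ($x{\left(b,N \right)} = \left(- \frac{1}{2}\right) 2 = -1$)
$P{\left(s \right)} = - \frac{s}{4}$
$d{\left(a,n \right)} = \frac{223}{4}$ ($d{\left(a,n \right)} = 3 + \left(53 - \left(- \frac{1}{4}\right) \left(-1\right)\right) = 3 + \left(53 - \frac{1}{4}\right) = 3 + \frac{211}{4} = \frac{223}{4}$)
$M = \frac{8}{223}$ ($M = \frac{2}{\frac{223}{4}} = 2 \cdot \frac{4}{223} = \frac{8}{223} \approx 0.035874$)
$M - -496957 = \frac{8}{223} - -496957 = \frac{8}{223} + 496957 = \frac{110821419}{223}$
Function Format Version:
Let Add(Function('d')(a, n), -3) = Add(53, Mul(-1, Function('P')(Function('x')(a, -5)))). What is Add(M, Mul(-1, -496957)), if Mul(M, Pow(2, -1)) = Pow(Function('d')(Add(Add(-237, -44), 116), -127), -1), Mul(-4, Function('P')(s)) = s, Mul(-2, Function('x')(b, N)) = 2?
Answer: Rational(110821419, 223) ≈ 4.9696e+5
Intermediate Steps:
Function('x')(b, N) = -1 (Function('x')(b, N) = Mul(Rational(-1, 2), 2) = -1)
Function('P')(s) = Mul(Rational(-1, 4), s)
Function('d')(a, n) = Rational(223, 4) (Function('d')(a, n) = Add(3, Add(53, Mul(-1, Mul(Rational(-1, 4), -1)))) = Add(3, Add(53, Mul(-1, Rational(1, 4)))) = Add(3, Add(53, Rational(-1, 4))) = Add(3, Rational(211, 4)) = Rational(223, 4))
M = Rational(8, 223) (M = Mul(2, Pow(Rational(223, 4), -1)) = Mul(2, Rational(4, 223)) = Rational(8, 223) ≈ 0.035874)
Add(M, Mul(-1, -496957)) = Add(Rational(8, 223), Mul(-1, -496957)) = Add(Rational(8, 223), 496957) = Rational(110821419, 223)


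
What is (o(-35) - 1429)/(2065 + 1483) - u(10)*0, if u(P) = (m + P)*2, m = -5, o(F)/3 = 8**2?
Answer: -1237/3548 ≈ -0.34865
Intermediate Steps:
o(F) = 192 (o(F) = 3*8**2 = 3*64 = 192)
u(P) = -10 + 2*P (u(P) = (-5 + P)*2 = -10 + 2*P)
(o(-35) - 1429)/(2065 + 1483) - u(10)*0 = (192 - 1429)/(2065 + 1483) - (-10 + 2*10)*0 = -1237/3548 - (-10 + 20)*0 = -1237*1/3548 - 10*0 = -1237/3548 - 1*0 = -1237/3548 + 0 = -1237/3548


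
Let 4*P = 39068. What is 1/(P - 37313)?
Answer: -1/27546 ≈ -3.6303e-5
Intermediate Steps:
P = 9767 (P = (¼)*39068 = 9767)
1/(P - 37313) = 1/(9767 - 37313) = 1/(-27546) = -1/27546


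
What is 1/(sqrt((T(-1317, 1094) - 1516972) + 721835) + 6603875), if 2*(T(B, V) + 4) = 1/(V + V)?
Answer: 5779711400/38168492317582403 - 2*I*sqrt(3806613494410)/190842461587912015 ≈ 1.5143e-7 - 2.0447e-11*I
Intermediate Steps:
T(B, V) = -4 + 1/(4*V) (T(B, V) = -4 + 1/(2*(V + V)) = -4 + 1/(2*((2*V))) = -4 + (1/(2*V))/2 = -4 + 1/(4*V))
1/(sqrt((T(-1317, 1094) - 1516972) + 721835) + 6603875) = 1/(sqrt(((-4 + (1/4)/1094) - 1516972) + 721835) + 6603875) = 1/(sqrt(((-4 + (1/4)*(1/1094)) - 1516972) + 721835) + 6603875) = 1/(sqrt(((-4 + 1/4376) - 1516972) + 721835) + 6603875) = 1/(sqrt((-17503/4376 - 1516972) + 721835) + 6603875) = 1/(sqrt(-6638286975/4376 + 721835) + 6603875) = 1/(sqrt(-3479537015/4376) + 6603875) = 1/(I*sqrt(3806613494410)/2188 + 6603875) = 1/(6603875 + I*sqrt(3806613494410)/2188)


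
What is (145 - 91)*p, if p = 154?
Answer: 8316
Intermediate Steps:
(145 - 91)*p = (145 - 91)*154 = 54*154 = 8316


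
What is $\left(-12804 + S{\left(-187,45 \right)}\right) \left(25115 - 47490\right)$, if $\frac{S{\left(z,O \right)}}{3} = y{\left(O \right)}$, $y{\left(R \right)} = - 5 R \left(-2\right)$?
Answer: $256283250$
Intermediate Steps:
$y{\left(R \right)} = 10 R$
$S{\left(z,O \right)} = 30 O$ ($S{\left(z,O \right)} = 3 \cdot 10 O = 30 O$)
$\left(-12804 + S{\left(-187,45 \right)}\right) \left(25115 - 47490\right) = \left(-12804 + 30 \cdot 45\right) \left(25115 - 47490\right) = \left(-12804 + 1350\right) \left(-22375\right) = \left(-11454\right) \left(-22375\right) = 256283250$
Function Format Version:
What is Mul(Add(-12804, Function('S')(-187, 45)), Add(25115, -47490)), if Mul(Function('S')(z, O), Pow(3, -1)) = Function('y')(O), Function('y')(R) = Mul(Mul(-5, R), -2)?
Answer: 256283250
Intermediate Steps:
Function('y')(R) = Mul(10, R)
Function('S')(z, O) = Mul(30, O) (Function('S')(z, O) = Mul(3, Mul(10, O)) = Mul(30, O))
Mul(Add(-12804, Function('S')(-187, 45)), Add(25115, -47490)) = Mul(Add(-12804, Mul(30, 45)), Add(25115, -47490)) = Mul(Add(-12804, 1350), -22375) = Mul(-11454, -22375) = 256283250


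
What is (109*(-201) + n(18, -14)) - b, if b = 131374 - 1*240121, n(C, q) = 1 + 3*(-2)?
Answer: 86833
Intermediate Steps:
n(C, q) = -5 (n(C, q) = 1 - 6 = -5)
b = -108747 (b = 131374 - 240121 = -108747)
(109*(-201) + n(18, -14)) - b = (109*(-201) - 5) - 1*(-108747) = (-21909 - 5) + 108747 = -21914 + 108747 = 86833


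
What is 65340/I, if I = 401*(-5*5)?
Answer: -13068/2005 ≈ -6.5177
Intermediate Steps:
I = -10025 (I = 401*(-25) = -10025)
65340/I = 65340/(-10025) = 65340*(-1/10025) = -13068/2005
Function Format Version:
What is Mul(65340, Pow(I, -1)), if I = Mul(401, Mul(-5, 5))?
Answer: Rational(-13068, 2005) ≈ -6.5177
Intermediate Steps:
I = -10025 (I = Mul(401, -25) = -10025)
Mul(65340, Pow(I, -1)) = Mul(65340, Pow(-10025, -1)) = Mul(65340, Rational(-1, 10025)) = Rational(-13068, 2005)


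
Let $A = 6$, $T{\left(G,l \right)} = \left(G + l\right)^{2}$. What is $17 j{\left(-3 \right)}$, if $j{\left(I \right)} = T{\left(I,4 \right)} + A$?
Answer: $119$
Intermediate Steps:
$j{\left(I \right)} = 6 + \left(4 + I\right)^{2}$ ($j{\left(I \right)} = \left(I + 4\right)^{2} + 6 = \left(4 + I\right)^{2} + 6 = 6 + \left(4 + I\right)^{2}$)
$17 j{\left(-3 \right)} = 17 \left(6 + \left(4 - 3\right)^{2}\right) = 17 \left(6 + 1^{2}\right) = 17 \left(6 + 1\right) = 17 \cdot 7 = 119$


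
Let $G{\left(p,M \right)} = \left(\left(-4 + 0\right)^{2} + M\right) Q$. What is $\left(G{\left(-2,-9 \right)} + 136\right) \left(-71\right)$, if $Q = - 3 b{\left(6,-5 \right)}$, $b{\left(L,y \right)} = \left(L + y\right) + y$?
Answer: $-15620$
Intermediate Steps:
$b{\left(L,y \right)} = L + 2 y$
$Q = 12$ ($Q = - 3 \left(6 + 2 \left(-5\right)\right) = - 3 \left(6 - 10\right) = \left(-3\right) \left(-4\right) = 12$)
$G{\left(p,M \right)} = 192 + 12 M$ ($G{\left(p,M \right)} = \left(\left(-4 + 0\right)^{2} + M\right) 12 = \left(\left(-4\right)^{2} + M\right) 12 = \left(16 + M\right) 12 = 192 + 12 M$)
$\left(G{\left(-2,-9 \right)} + 136\right) \left(-71\right) = \left(\left(192 + 12 \left(-9\right)\right) + 136\right) \left(-71\right) = \left(\left(192 - 108\right) + 136\right) \left(-71\right) = \left(84 + 136\right) \left(-71\right) = 220 \left(-71\right) = -15620$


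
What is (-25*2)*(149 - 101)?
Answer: -2400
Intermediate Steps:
(-25*2)*(149 - 101) = -50*48 = -2400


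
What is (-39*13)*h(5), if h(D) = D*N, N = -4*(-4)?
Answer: -40560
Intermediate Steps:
N = 16
h(D) = 16*D (h(D) = D*16 = 16*D)
(-39*13)*h(5) = (-39*13)*(16*5) = -507*80 = -40560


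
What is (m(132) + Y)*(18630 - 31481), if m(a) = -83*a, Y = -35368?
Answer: 595309724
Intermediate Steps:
(m(132) + Y)*(18630 - 31481) = (-83*132 - 35368)*(18630 - 31481) = (-10956 - 35368)*(-12851) = -46324*(-12851) = 595309724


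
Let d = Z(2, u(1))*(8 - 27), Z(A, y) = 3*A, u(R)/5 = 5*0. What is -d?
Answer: 114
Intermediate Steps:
u(R) = 0 (u(R) = 5*(5*0) = 5*0 = 0)
d = -114 (d = (3*2)*(8 - 27) = 6*(-19) = -114)
-d = -1*(-114) = 114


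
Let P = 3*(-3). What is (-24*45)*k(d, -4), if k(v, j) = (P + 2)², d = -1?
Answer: -52920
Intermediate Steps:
P = -9
k(v, j) = 49 (k(v, j) = (-9 + 2)² = (-7)² = 49)
(-24*45)*k(d, -4) = -24*45*49 = -1080*49 = -52920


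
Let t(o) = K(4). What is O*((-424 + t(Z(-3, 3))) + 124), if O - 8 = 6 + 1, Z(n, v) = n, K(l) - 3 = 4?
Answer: -4395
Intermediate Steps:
K(l) = 7 (K(l) = 3 + 4 = 7)
t(o) = 7
O = 15 (O = 8 + (6 + 1) = 8 + 7 = 15)
O*((-424 + t(Z(-3, 3))) + 124) = 15*((-424 + 7) + 124) = 15*(-417 + 124) = 15*(-293) = -4395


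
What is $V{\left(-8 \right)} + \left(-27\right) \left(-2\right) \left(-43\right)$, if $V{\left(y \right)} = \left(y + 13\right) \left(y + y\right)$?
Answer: $-2402$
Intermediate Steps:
$V{\left(y \right)} = 2 y \left(13 + y\right)$ ($V{\left(y \right)} = \left(13 + y\right) 2 y = 2 y \left(13 + y\right)$)
$V{\left(-8 \right)} + \left(-27\right) \left(-2\right) \left(-43\right) = 2 \left(-8\right) \left(13 - 8\right) + \left(-27\right) \left(-2\right) \left(-43\right) = 2 \left(-8\right) 5 + 54 \left(-43\right) = -80 - 2322 = -2402$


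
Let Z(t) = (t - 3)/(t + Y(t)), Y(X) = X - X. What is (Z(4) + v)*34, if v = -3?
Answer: -187/2 ≈ -93.500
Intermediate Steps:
Y(X) = 0
Z(t) = (-3 + t)/t (Z(t) = (t - 3)/(t + 0) = (-3 + t)/t)
(Z(4) + v)*34 = ((-3 + 4)/4 - 3)*34 = ((¼)*1 - 3)*34 = (¼ - 3)*34 = -11/4*34 = -187/2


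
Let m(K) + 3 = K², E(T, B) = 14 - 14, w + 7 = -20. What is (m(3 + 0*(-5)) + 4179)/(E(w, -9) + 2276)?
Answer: 4185/2276 ≈ 1.8388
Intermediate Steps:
w = -27 (w = -7 - 20 = -27)
E(T, B) = 0
m(K) = -3 + K²
(m(3 + 0*(-5)) + 4179)/(E(w, -9) + 2276) = ((-3 + (3 + 0*(-5))²) + 4179)/(0 + 2276) = ((-3 + (3 + 0)²) + 4179)/2276 = ((-3 + 3²) + 4179)*(1/2276) = ((-3 + 9) + 4179)*(1/2276) = (6 + 4179)*(1/2276) = 4185*(1/2276) = 4185/2276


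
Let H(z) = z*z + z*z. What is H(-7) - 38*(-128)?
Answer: 4962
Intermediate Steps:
H(z) = 2*z**2 (H(z) = z**2 + z**2 = 2*z**2)
H(-7) - 38*(-128) = 2*(-7)**2 - 38*(-128) = 2*49 + 4864 = 98 + 4864 = 4962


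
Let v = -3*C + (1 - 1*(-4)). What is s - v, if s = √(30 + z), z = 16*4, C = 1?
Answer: -2 + √94 ≈ 7.6954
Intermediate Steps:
z = 64
v = 2 (v = -3*1 + (1 - 1*(-4)) = -3 + (1 + 4) = -3 + 5 = 2)
s = √94 (s = √(30 + 64) = √94 ≈ 9.6954)
s - v = √94 - 1*2 = √94 - 2 = -2 + √94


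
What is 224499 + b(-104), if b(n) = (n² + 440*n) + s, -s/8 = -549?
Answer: 193947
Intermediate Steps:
s = 4392 (s = -8*(-549) = 4392)
b(n) = 4392 + n² + 440*n (b(n) = (n² + 440*n) + 4392 = 4392 + n² + 440*n)
224499 + b(-104) = 224499 + (4392 + (-104)² + 440*(-104)) = 224499 + (4392 + 10816 - 45760) = 224499 - 30552 = 193947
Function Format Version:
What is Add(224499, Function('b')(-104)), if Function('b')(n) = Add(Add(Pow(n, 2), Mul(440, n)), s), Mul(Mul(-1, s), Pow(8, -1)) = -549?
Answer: 193947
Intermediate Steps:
s = 4392 (s = Mul(-8, -549) = 4392)
Function('b')(n) = Add(4392, Pow(n, 2), Mul(440, n)) (Function('b')(n) = Add(Add(Pow(n, 2), Mul(440, n)), 4392) = Add(4392, Pow(n, 2), Mul(440, n)))
Add(224499, Function('b')(-104)) = Add(224499, Add(4392, Pow(-104, 2), Mul(440, -104))) = Add(224499, Add(4392, 10816, -45760)) = Add(224499, -30552) = 193947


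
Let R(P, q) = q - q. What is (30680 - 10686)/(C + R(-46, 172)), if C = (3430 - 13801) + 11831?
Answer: 9997/730 ≈ 13.695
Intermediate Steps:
R(P, q) = 0
C = 1460 (C = -10371 + 11831 = 1460)
(30680 - 10686)/(C + R(-46, 172)) = (30680 - 10686)/(1460 + 0) = 19994/1460 = 19994*(1/1460) = 9997/730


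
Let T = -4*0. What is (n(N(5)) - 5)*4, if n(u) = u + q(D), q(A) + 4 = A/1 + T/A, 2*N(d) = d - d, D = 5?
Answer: -16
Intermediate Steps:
N(d) = 0 (N(d) = (d - d)/2 = (½)*0 = 0)
T = 0
q(A) = -4 + A (q(A) = -4 + (A/1 + 0/A) = -4 + (A*1 + 0) = -4 + (A + 0) = -4 + A)
n(u) = 1 + u (n(u) = u + (-4 + 5) = u + 1 = 1 + u)
(n(N(5)) - 5)*4 = ((1 + 0) - 5)*4 = (1 - 5)*4 = -4*4 = -16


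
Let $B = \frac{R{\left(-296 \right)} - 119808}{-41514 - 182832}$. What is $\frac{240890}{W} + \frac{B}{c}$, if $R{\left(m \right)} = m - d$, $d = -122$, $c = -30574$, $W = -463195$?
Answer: $- \frac{55078577587335}{105904203893326} \approx -0.52008$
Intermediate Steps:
$R{\left(m \right)} = 122 + m$ ($R{\left(m \right)} = m - -122 = m + 122 = 122 + m$)
$B = \frac{19997}{37391}$ ($B = \frac{\left(122 - 296\right) - 119808}{-41514 - 182832} = \frac{-174 - 119808}{-224346} = \left(-119982\right) \left(- \frac{1}{224346}\right) = \frac{19997}{37391} \approx 0.53481$)
$\frac{240890}{W} + \frac{B}{c} = \frac{240890}{-463195} + \frac{19997}{37391 \left(-30574\right)} = 240890 \left(- \frac{1}{463195}\right) + \frac{19997}{37391} \left(- \frac{1}{30574}\right) = - \frac{48178}{92639} - \frac{19997}{1143192434} = - \frac{55078577587335}{105904203893326}$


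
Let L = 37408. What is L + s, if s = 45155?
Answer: 82563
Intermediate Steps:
L + s = 37408 + 45155 = 82563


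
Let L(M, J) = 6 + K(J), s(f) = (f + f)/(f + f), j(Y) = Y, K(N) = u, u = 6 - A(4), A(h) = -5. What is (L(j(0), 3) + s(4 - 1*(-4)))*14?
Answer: 252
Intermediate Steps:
u = 11 (u = 6 - 1*(-5) = 6 + 5 = 11)
K(N) = 11
s(f) = 1 (s(f) = (2*f)/((2*f)) = (2*f)*(1/(2*f)) = 1)
L(M, J) = 17 (L(M, J) = 6 + 11 = 17)
(L(j(0), 3) + s(4 - 1*(-4)))*14 = (17 + 1)*14 = 18*14 = 252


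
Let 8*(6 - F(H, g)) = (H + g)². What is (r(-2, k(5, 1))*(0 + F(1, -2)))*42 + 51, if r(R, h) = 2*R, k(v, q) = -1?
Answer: -936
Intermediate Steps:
F(H, g) = 6 - (H + g)²/8
(r(-2, k(5, 1))*(0 + F(1, -2)))*42 + 51 = ((2*(-2))*(0 + (6 - (1 - 2)²/8)))*42 + 51 = -4*(0 + (6 - ⅛*(-1)²))*42 + 51 = -4*(0 + (6 - ⅛*1))*42 + 51 = -4*(0 + (6 - ⅛))*42 + 51 = -4*(0 + 47/8)*42 + 51 = -4*47/8*42 + 51 = -47/2*42 + 51 = -987 + 51 = -936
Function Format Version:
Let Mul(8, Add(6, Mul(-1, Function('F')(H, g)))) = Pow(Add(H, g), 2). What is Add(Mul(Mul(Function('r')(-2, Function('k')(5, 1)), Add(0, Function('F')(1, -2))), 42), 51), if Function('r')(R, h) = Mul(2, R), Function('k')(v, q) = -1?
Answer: -936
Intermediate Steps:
Function('F')(H, g) = Add(6, Mul(Rational(-1, 8), Pow(Add(H, g), 2)))
Add(Mul(Mul(Function('r')(-2, Function('k')(5, 1)), Add(0, Function('F')(1, -2))), 42), 51) = Add(Mul(Mul(Mul(2, -2), Add(0, Add(6, Mul(Rational(-1, 8), Pow(Add(1, -2), 2))))), 42), 51) = Add(Mul(Mul(-4, Add(0, Add(6, Mul(Rational(-1, 8), Pow(-1, 2))))), 42), 51) = Add(Mul(Mul(-4, Add(0, Add(6, Mul(Rational(-1, 8), 1)))), 42), 51) = Add(Mul(Mul(-4, Add(0, Add(6, Rational(-1, 8)))), 42), 51) = Add(Mul(Mul(-4, Add(0, Rational(47, 8))), 42), 51) = Add(Mul(Mul(-4, Rational(47, 8)), 42), 51) = Add(Mul(Rational(-47, 2), 42), 51) = Add(-987, 51) = -936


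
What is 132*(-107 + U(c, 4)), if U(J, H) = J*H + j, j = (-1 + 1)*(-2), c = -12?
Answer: -20460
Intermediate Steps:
j = 0 (j = 0*(-2) = 0)
U(J, H) = H*J (U(J, H) = J*H + 0 = H*J + 0 = H*J)
132*(-107 + U(c, 4)) = 132*(-107 + 4*(-12)) = 132*(-107 - 48) = 132*(-155) = -20460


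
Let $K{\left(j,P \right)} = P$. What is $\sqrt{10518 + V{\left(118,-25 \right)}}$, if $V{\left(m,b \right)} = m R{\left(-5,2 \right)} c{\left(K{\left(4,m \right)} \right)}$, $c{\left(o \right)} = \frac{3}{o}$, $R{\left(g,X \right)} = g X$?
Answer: $2 \sqrt{2622} \approx 102.41$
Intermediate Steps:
$R{\left(g,X \right)} = X g$
$V{\left(m,b \right)} = -30$ ($V{\left(m,b \right)} = m 2 \left(-5\right) \frac{3}{m} = m \left(-10\right) \frac{3}{m} = - 10 m \frac{3}{m} = -30$)
$\sqrt{10518 + V{\left(118,-25 \right)}} = \sqrt{10518 - 30} = \sqrt{10488} = 2 \sqrt{2622}$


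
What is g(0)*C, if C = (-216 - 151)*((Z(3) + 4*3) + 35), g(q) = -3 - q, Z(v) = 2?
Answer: 53949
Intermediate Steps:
C = -17983 (C = (-216 - 151)*((2 + 4*3) + 35) = -367*((2 + 12) + 35) = -367*(14 + 35) = -367*49 = -17983)
g(0)*C = (-3 - 1*0)*(-17983) = (-3 + 0)*(-17983) = -3*(-17983) = 53949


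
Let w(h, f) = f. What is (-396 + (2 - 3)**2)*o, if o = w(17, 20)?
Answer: -7900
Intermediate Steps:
o = 20
(-396 + (2 - 3)**2)*o = (-396 + (2 - 3)**2)*20 = (-396 + (-1)**2)*20 = (-396 + 1)*20 = -395*20 = -7900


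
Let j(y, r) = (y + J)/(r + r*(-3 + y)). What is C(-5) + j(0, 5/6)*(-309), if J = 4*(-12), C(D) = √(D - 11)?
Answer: -44496/5 + 4*I ≈ -8899.2 + 4.0*I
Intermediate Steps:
C(D) = √(-11 + D)
J = -48
j(y, r) = (-48 + y)/(r + r*(-3 + y)) (j(y, r) = (y - 48)/(r + r*(-3 + y)) = (-48 + y)/(r + r*(-3 + y)))
C(-5) + j(0, 5/6)*(-309) = √(-11 - 5) + ((-48 + 0)/(((5/6))*(-2 + 0)))*(-309) = √(-16) + (-48/((5*(⅙))*(-2)))*(-309) = 4*I + (-½*(-48)/(⅚))*(-309) = 4*I + ((6/5)*(-½)*(-48))*(-309) = 4*I + (144/5)*(-309) = 4*I - 44496/5 = -44496/5 + 4*I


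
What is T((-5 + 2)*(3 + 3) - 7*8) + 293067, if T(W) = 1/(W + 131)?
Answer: 16704820/57 ≈ 2.9307e+5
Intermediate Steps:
T(W) = 1/(131 + W)
T((-5 + 2)*(3 + 3) - 7*8) + 293067 = 1/(131 + ((-5 + 2)*(3 + 3) - 7*8)) + 293067 = 1/(131 + (-3*6 - 56)) + 293067 = 1/(131 + (-18 - 56)) + 293067 = 1/(131 - 74) + 293067 = 1/57 + 293067 = 16704820/57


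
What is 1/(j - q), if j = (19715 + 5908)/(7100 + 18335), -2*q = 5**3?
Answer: 50870/3230621 ≈ 0.015746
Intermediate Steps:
q = -125/2 (q = -1/2*5**3 = -1/2*125 = -125/2 ≈ -62.500)
j = 25623/25435 ≈ 1.0074
1/(j - q) = 1/(25623/25435 - 1*(-125/2)) = 1/(25623/25435 + 125/2) = 1/(3230621/50870) = 50870/3230621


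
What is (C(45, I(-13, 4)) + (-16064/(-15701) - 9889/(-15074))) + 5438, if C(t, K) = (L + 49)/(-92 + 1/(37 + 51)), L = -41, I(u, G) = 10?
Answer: 10421710827766719/1915899295030 ≈ 5439.6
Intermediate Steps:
C(t, K) = -704/8095 (C(t, K) = (-41 + 49)/(-92 + 1/(37 + 51)) = 8/(-92 + 1/88) = 8/(-8095/88) = 8*(-88/8095) = -704/8095)
(C(45, I(-13, 4)) + (-16064/(-15701) - 9889/(-15074))) + 5438 = (-704/8095 + (-16064/(-15701) - 9889/(-15074))) + 5438 = (-704/8095 + (-16064*(-1/15701) - 9889*(-1/15074))) + 5438 = (-704/8095 + (16064/15701 + 9889/15074)) + 5438 = (-704/8095 + 397415925/236676874) + 5438 = 3050461393579/1915899295030 + 5438 = 10421710827766719/1915899295030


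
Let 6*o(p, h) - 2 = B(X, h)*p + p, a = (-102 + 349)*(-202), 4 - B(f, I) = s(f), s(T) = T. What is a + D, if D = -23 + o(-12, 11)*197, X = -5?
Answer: -161374/3 ≈ -53791.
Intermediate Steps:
B(f, I) = 4 - f
a = -49894 (a = 247*(-202) = -49894)
o(p, h) = ⅓ + 5*p/3 (o(p, h) = ⅓ + ((4 - 1*(-5))*p + p)/6 = ⅓ + ((4 + 5)*p + p)/6 = ⅓ + (9*p + p)/6 = ⅓ + (10*p)/6 = ⅓ + 5*p/3)
D = -11692/3 (D = -23 + (⅓ + (5/3)*(-12))*197 = -23 + (⅓ - 20)*197 = -23 - 59/3*197 = -23 - 11623/3 = -11692/3 ≈ -3897.3)
a + D = -49894 - 11692/3 = -161374/3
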